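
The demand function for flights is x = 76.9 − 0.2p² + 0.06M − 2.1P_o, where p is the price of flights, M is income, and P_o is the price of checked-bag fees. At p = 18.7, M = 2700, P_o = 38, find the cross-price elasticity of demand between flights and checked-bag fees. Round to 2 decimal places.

-0.90

At the given point, x = 76.9 − 0.2(18.7)² + 0.06(2700) − 2.1(38) = 76.9 − 69.938 + 162 − 79.8 = 89.162.
∂x/∂P_o = −2.1, so E_xy = -2.1·(38/89.162) ≈ -0.90.
E_xy < 0: the goods are complements.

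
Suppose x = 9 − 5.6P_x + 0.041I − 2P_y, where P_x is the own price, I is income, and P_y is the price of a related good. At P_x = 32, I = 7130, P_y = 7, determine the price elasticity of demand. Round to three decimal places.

-1.657

x = 9 − 5.6(32) + 0.041(7130) − 2(7) = 9 − 179.2 + 292.33 − 14 = 108.13.
∂x/∂P_x = −5.6, so E_p = (−5.6)·(32/108.13) ≈ -1.657.
|E_p| > 1: demand is elastic.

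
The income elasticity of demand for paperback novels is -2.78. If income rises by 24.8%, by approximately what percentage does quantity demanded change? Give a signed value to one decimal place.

-68.9

%ΔQ ≈ E × %ΔI = (-2.78) × (24.8%) ≈ -68.9%.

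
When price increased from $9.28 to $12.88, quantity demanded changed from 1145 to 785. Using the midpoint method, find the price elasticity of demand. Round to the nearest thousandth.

%ΔQ = (785 − 1145)/[(1145 + 785)/2] = -360/965 ≈ -0.3731.
%ΔP = (12.88 − 9.28)/[(9.28 + 12.88)/2] = 3.6/11.08 ≈ 0.3249.
Arc elasticity E = %ΔQ/%ΔP ≈ -0.3731/0.3249 ≈ -1.148.
|E| > 1: demand is elastic over this range.

-1.148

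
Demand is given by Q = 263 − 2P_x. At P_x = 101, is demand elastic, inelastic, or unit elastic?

elastic

At P_x = 101, Q = 61.
dQ/dP_x = −2.
Point elasticity E = (dQ/dP_x)·(P_x/Q) = -2 × 101/61 ≈ -3.311.
|E| ≈ 3.311 > 1, so demand is elastic.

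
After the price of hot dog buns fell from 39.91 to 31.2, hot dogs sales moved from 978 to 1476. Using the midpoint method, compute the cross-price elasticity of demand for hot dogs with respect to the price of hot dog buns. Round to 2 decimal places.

%ΔQ_x = (1476 − 978)/[(978+1476)/2] = 498/1227 ≈ 0.4059.
%ΔP_y = (31.2 − 39.91)/[(39.91+31.2)/2] ≈ -0.2450.
E_xy = 0.4059/-0.2450 ≈ -1.66.
E_xy < 0, so hot dogs and hot dog buns are complements.

-1.66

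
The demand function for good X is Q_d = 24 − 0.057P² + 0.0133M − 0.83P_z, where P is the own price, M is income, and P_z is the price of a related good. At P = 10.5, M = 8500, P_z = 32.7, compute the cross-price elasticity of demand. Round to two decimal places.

Evaluating quantity at (P, M, P_z) gives Q_d = 24 − 0.057(10.5)² + 0.0133(8500) − 0.83(32.7) = 24 − 6.2843 + 113.05 − 27.141 = 103.6248.
∂Q_d/∂P_z = −0.83, so E_xy = -0.83·(32.7/103.6248) ≈ -0.26.
E_xy < 0: the goods are complements.

-0.26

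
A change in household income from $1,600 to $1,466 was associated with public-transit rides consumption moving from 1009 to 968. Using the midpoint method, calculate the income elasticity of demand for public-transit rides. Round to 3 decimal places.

%ΔQ = (968 − 1009)/[(1009+968)/2] = -41/988.5 ≈ -0.0415.
%ΔI = (1,466 − 1,600)/[(1,600+1,466)/2] = -134/1533 ≈ -0.0874.
E_I = %ΔQ/%ΔI ≈ 0.475.
E_I ∈ (0,1): normal good (necessity).

0.475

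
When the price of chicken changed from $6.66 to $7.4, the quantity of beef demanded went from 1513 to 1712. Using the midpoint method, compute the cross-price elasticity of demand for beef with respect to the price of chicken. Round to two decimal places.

1.17

%ΔQ_x = (1712 − 1513)/[(1513+1712)/2] = 199/1612.5 ≈ 0.1234.
%ΔP_y = (7.4 − 6.66)/[(6.66+7.4)/2] ≈ 0.1053.
E_xy = 0.1234/0.1053 ≈ 1.17.
E_xy > 0, so beef and chicken are substitutes.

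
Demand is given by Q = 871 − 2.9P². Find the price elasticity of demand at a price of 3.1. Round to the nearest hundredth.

-0.07

At P = 3.1, Q = 843.131.
dQ/dP = −2·2.9·P = −17.98.
Point elasticity E = (dQ/dP)·(P/Q) = -17.98 × 3.1/843.131 ≈ -0.07.
|E| < 1, so demand is inelastic at this price.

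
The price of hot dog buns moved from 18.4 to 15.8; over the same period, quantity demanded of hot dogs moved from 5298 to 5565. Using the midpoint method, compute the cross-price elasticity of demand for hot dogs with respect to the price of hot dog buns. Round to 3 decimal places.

%ΔQ_x = (5565 − 5298)/[(5298+5565)/2] = 267/5431.5 ≈ 0.0492.
%ΔP_y = (15.8 − 18.4)/[(18.4+15.8)/2] ≈ -0.1520.
E_xy = 0.0492/-0.1520 ≈ -0.323.
E_xy < 0, so hot dogs and hot dog buns are complements.

-0.323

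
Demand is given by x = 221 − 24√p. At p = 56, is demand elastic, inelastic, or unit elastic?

elastic

At p = 56, x = 41.4004.
dx/dp = −24/(2√p) = −24/(2·7.4833).
Point elasticity E = (dx/dp)·(p/x) = -1.6036 × 56/41.4004 ≈ -2.169.
|E| ≈ 2.169 > 1, so demand is elastic.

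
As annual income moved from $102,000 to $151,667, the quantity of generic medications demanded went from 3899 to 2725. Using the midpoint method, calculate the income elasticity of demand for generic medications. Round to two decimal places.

%ΔQ = (2725 − 3899)/[(3899+2725)/2] = -1174/3312 ≈ -0.3545.
%ΔI = (151,667 − 102,000)/[(102,000+151,667)/2] = 49667/126833.5 ≈ 0.3916.
E_I = %ΔQ/%ΔI ≈ -0.91.
E_I < 0: inferior good.

-0.91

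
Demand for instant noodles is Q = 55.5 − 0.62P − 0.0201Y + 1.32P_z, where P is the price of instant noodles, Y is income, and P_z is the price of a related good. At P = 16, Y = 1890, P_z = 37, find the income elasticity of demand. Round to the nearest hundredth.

-0.67

Substituting, Q = 55.5 − 0.62(16) − 0.0201(1890) + 1.32(37) = 55.5 − 9.92 − 37.989 + 48.84 = 56.431.
∂Q/∂Y = −0.0201, so E_I = -0.0201·(1890/56.431) ≈ -0.67.
E_I < 0: inferior good.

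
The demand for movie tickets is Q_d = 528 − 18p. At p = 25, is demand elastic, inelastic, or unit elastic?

elastic

At p = 25, Q_d = 78.
dQ_d/dp = −18.
Point elasticity E = (dQ_d/dp)·(p/Q_d) = -18 × 25/78 ≈ -5.769.
|E| ≈ 5.769 > 1, so demand is elastic.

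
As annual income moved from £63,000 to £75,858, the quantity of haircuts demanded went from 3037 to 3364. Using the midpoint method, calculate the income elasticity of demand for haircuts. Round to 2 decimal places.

0.55

%ΔQ = (3364 − 3037)/[(3037+3364)/2] = 327/3200.5 ≈ 0.1022.
%ΔM = (75,858 − 63,000)/[(63,000+75,858)/2] = 12858/69429 ≈ 0.1852.
E_I = %ΔQ/%ΔM ≈ 0.55.
E_I ∈ (0,1): normal good (necessity).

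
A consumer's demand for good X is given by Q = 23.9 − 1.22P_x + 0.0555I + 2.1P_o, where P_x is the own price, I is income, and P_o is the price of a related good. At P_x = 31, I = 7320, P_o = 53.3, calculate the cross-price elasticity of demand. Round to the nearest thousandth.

At the given point, Q = 23.9 − 1.22(31) + 0.0555(7320) + 2.1(53.3) = 23.9 − 37.82 + 406.26 + 111.93 = 504.27.
∂Q/∂P_o = +2.1, so E_xy = 2.1·(53.3/504.27) ≈ 0.222.
E_xy > 0: the goods are substitutes.

0.222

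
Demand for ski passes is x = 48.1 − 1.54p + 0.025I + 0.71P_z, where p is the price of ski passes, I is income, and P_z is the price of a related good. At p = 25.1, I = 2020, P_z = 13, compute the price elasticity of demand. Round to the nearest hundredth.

-0.56

Evaluating quantity at (p, I, P_z) gives x = 48.1 − 1.54(25.1) + 0.025(2020) + 0.71(13) = 48.1 − 38.654 + 50.5 + 9.23 = 69.176.
∂x/∂p = −1.54, so E_p = (−1.54)·(25.1/69.176) ≈ -0.56.
|E_p| < 1: demand is inelastic.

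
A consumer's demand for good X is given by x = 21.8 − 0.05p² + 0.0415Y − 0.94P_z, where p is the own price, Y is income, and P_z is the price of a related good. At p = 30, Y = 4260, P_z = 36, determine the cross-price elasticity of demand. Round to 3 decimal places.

-0.283

Evaluating quantity at (p, Y, P_z) gives x = 21.8 − 0.05(30)² + 0.0415(4260) − 0.94(36) = 21.8 − 45 + 176.79 − 33.84 = 119.75.
∂x/∂P_z = −0.94, so E_xy = -0.94·(36/119.75) ≈ -0.283.
E_xy < 0: the goods are complements.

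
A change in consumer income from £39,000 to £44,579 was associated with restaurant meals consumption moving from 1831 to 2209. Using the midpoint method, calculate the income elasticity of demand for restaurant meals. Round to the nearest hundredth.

1.40

%ΔQ = (2209 − 1831)/[(1831+2209)/2] = 378/2020 ≈ 0.1871.
%ΔI = (44,579 − 39,000)/[(39,000+44,579)/2] = 5579/41789.5 ≈ 0.1335.
E_I = %ΔQ/%ΔI ≈ 1.40.
E_I > 1: normal good (luxury).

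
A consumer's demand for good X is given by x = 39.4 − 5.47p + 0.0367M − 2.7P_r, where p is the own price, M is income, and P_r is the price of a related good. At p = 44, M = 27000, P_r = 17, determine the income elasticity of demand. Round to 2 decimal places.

x = 39.4 − 5.47(44) + 0.0367(27000) − 2.7(17) = 39.4 − 240.68 + 990.9 − 45.9 = 743.72.
∂x/∂M = +0.0367, so E_I = 0.0367·(27000/743.72) ≈ 1.33.
E_I > 1: normal good (luxury).

1.33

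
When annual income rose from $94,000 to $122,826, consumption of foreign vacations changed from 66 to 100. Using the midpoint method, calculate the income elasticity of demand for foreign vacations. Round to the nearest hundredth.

1.54

%ΔQ = (100 − 66)/[(66+100)/2] = 34/83 ≈ 0.4096.
%ΔY = (122,826 − 94,000)/[(94,000+122,826)/2] = 28826/108413 ≈ 0.2659.
E_I = %ΔQ/%ΔY ≈ 1.54.
E_I > 1: normal good (luxury).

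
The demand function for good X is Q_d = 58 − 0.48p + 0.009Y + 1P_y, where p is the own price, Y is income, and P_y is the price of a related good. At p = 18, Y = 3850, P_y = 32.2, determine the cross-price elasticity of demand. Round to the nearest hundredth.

At the given point, Q_d = 58 − 0.48(18) + 0.009(3850) + 1(32.2) = 58 − 8.64 + 34.65 + 32.2 = 116.21.
∂Q_d/∂P_y = +1, so E_xy = 1·(32.2/116.21) ≈ 0.28.
E_xy > 0: the goods are substitutes.

0.28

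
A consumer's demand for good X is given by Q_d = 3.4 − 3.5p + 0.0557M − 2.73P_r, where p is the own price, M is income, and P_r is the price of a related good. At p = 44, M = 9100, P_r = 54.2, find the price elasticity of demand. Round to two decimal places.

At the given point, Q_d = 3.4 − 3.5(44) + 0.0557(9100) − 2.73(54.2) = 3.4 − 154 + 506.87 − 147.966 = 208.304.
∂Q_d/∂p = −3.5, so E_p = (−3.5)·(44/208.304) ≈ -0.74.
|E_p| < 1: demand is inelastic.

-0.74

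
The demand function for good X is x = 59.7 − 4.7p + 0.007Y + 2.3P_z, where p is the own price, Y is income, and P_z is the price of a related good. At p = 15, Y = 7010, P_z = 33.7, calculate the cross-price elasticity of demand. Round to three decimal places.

Evaluating quantity at (p, Y, P_z) gives x = 59.7 − 4.7(15) + 0.007(7010) + 2.3(33.7) = 59.7 − 70.5 + 49.07 + 77.51 = 115.78.
∂x/∂P_z = +2.3, so E_xy = 2.3·(33.7/115.78) ≈ 0.669.
E_xy > 0: the goods are substitutes.

0.669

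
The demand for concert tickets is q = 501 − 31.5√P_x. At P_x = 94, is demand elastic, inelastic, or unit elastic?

inelastic

At P_x = 94, q = 195.5962.
dq/dP_x = −31.5/(2√P_x) = −31.5/(2·9.6954).
Point elasticity E = (dq/dP_x)·(P_x/q) = -1.6245 × 94/195.5962 ≈ -0.781.
|E| ≈ 0.781 < 1, so demand is inelastic.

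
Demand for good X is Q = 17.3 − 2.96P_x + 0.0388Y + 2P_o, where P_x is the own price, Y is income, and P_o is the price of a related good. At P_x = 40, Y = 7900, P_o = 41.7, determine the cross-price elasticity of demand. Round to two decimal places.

0.29

Q = 17.3 − 2.96(40) + 0.0388(7900) + 2(41.7) = 17.3 − 118.4 + 306.52 + 83.4 = 288.82.
∂Q/∂P_o = +2, so E_xy = 2·(41.7/288.82) ≈ 0.29.
E_xy > 0: the goods are substitutes.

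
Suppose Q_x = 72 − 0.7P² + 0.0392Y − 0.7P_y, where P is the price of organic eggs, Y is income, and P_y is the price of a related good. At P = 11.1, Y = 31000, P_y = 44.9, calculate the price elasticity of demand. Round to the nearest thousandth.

Q_x = 72 − 0.7(11.1)² + 0.0392(31000) − 0.7(44.9) = 72 − 86.247 + 1215.2 − 31.43 = 1169.523.
∂Q_x/∂P = −2·0.7·P = -15.54, so E_p = -15.54·(11.1/1169.523) ≈ -0.147.
|E_p| < 1: demand is inelastic.

-0.147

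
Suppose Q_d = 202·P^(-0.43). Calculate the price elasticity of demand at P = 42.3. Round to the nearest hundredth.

-0.43

For a Cobb–Douglas (constant-elasticity) form Q_d = A·P^α·…, the elasticity with respect to P equals the exponent α at every point.
Here the exponent on P is -0.43, so the price elasticity of demand is -0.43.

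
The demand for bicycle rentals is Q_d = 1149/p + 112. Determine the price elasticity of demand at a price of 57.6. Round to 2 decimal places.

-0.15

At p = 57.6, Q_d = 131.9479.
dQ_d/dp = −1149/p² = −0.3463.
Point elasticity E = (dQ_d/dp)·(p/Q_d) = -0.3463 × 57.6/131.9479 ≈ -0.15.
|E| < 1, so demand is inelastic at this price.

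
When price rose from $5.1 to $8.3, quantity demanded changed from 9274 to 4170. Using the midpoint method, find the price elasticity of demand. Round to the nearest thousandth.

%Δq = (4170 − 9274)/[(9274 + 4170)/2] = -5104/6722 ≈ -0.7593.
%ΔP = (8.3 − 5.1)/[(5.1 + 8.3)/2] = 3.2/6.7 ≈ 0.4776.
Arc elasticity E = %Δq/%ΔP ≈ -0.7593/0.4776 ≈ -1.590.
|E| > 1: demand is elastic over this range.

-1.590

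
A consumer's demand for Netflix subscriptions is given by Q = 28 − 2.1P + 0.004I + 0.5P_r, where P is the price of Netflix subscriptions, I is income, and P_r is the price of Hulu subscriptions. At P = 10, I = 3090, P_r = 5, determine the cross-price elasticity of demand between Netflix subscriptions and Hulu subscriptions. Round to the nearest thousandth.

0.114

Evaluating quantity at (P, I, P_r) gives Q = 28 − 2.1(10) + 0.004(3090) + 0.5(5) = 28 − 21 + 12.36 + 2.5 = 21.86.
∂Q/∂P_r = +0.5, so E_xy = 0.5·(5/21.86) ≈ 0.114.
E_xy > 0: the goods are substitutes.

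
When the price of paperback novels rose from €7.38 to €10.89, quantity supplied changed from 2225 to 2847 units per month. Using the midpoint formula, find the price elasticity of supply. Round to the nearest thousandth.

%ΔQ = (2847 − 2225)/[(2225 + 2847)/2] = 622/2536 ≈ 0.2453.
%ΔP = (10.89 − 7.38)/[(7.38 + 10.89)/2] = 3.51/9.135 ≈ 0.3842.
Arc elasticity E = %ΔQ/%ΔP ≈ 0.2453/0.3842 ≈ 0.638.
|E| < 1: supply is inelastic over this range.

0.638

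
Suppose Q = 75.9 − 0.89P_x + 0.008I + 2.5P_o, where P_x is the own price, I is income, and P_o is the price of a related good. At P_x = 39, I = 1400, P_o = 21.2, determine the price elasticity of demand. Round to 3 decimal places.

-0.329

Substituting, Q = 75.9 − 0.89(39) + 0.008(1400) + 2.5(21.2) = 75.9 − 34.71 + 11.2 + 53 = 105.39.
∂Q/∂P_x = −0.89, so E_p = (−0.89)·(39/105.39) ≈ -0.329.
|E_p| < 1: demand is inelastic.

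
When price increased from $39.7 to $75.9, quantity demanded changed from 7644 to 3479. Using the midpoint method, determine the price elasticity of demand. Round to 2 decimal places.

%ΔQ = (3479 − 7644)/[(7644 + 3479)/2] = -4165/5561.5 ≈ -0.7489.
%Δp = (75.9 − 39.7)/[(39.7 + 75.9)/2] = 36.2/57.8 ≈ 0.6263.
Arc elasticity E = %ΔQ/%Δp ≈ -0.7489/0.6263 ≈ -1.20.
|E| > 1: demand is elastic over this range.

-1.20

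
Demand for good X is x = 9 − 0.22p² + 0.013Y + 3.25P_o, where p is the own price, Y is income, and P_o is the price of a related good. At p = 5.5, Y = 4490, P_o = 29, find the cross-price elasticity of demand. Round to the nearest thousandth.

Substituting, x = 9 − 0.22(5.5)² + 0.013(4490) + 3.25(29) = 9 − 6.655 + 58.37 + 94.25 = 154.965.
∂x/∂P_o = +3.25, so E_xy = 3.25·(29/154.965) ≈ 0.608.
E_xy > 0: the goods are substitutes.

0.608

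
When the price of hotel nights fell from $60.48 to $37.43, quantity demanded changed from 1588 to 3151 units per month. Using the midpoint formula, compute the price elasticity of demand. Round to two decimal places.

-1.40

%Δq = (3151 − 1588)/[(1588 + 3151)/2] = 1563/2369.5 ≈ 0.6596.
%ΔP = (37.43 − 60.48)/[(60.48 + 37.43)/2] = -23.05/48.955 ≈ -0.4708.
Arc elasticity E = %Δq/%ΔP ≈ 0.6596/-0.4708 ≈ -1.40.
|E| > 1: demand is elastic over this range.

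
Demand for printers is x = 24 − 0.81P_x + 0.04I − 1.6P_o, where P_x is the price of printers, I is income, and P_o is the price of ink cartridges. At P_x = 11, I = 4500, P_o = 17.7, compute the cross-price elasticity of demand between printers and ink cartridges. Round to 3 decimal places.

-0.170

First evaluate x: 24 − 0.81(11) + 0.04(4500) − 1.6(17.7) = 24 − 8.91 + 180 − 28.32 = 166.77.
∂x/∂P_o = −1.6, so E_xy = -1.6·(17.7/166.77) ≈ -0.170.
E_xy < 0: the goods are complements.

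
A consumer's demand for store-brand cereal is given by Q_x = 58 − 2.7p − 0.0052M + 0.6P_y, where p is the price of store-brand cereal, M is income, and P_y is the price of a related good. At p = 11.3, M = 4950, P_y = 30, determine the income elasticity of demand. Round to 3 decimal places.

-1.303

Substituting, Q_x = 58 − 2.7(11.3) − 0.0052(4950) + 0.6(30) = 58 − 30.51 − 25.74 + 18 = 19.75.
∂Q_x/∂M = −0.0052, so E_I = -0.0052·(4950/19.75) ≈ -1.303.
E_I < 0: inferior good.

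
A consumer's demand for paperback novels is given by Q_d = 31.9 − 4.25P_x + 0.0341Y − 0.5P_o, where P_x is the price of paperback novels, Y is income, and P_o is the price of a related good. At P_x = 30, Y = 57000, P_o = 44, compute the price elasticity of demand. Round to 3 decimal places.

-0.070

Substituting, Q_d = 31.9 − 4.25(30) + 0.0341(57000) − 0.5(44) = 31.9 − 127.5 + 1943.7 − 22 = 1826.1.
∂Q_d/∂P_x = −4.25, so E_p = (−4.25)·(30/1826.1) ≈ -0.070.
|E_p| < 1: demand is inelastic.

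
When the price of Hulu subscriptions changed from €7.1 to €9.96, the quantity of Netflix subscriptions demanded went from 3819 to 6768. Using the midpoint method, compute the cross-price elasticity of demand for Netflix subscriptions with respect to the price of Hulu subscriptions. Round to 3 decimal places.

1.662

%ΔQ_x = (6768 − 3819)/[(3819+6768)/2] = 2949/5293.5 ≈ 0.5571.
%ΔP_y = (9.96 − 7.1)/[(7.1+9.96)/2] ≈ 0.3353.
E_xy = 0.5571/0.3353 ≈ 1.662.
E_xy > 0, so Netflix subscriptions and Hulu subscriptions are substitutes.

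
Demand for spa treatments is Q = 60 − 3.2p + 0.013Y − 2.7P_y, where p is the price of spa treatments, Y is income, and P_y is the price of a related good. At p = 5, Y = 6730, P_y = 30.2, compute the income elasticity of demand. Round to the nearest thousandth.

Q = 60 − 3.2(5) + 0.013(6730) − 2.7(30.2) = 60 − 16 + 87.49 − 81.54 = 49.95.
∂Q/∂Y = +0.013, so E_I = 0.013·(6730/49.95) ≈ 1.752.
E_I > 1: normal good (luxury).

1.752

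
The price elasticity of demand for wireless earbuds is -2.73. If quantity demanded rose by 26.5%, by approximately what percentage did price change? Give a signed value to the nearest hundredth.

%ΔQ ≈ E × %ΔP ⇒ %ΔP = %ΔQ / E = (26.5%)/(-2.73) ≈ -9.71%.

-9.71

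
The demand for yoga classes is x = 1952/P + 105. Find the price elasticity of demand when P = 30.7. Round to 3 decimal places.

-0.377

At P = 30.7, x = 168.5831.
dx/dP = −1952/P² = −2.0711.
Point elasticity E = (dx/dP)·(P/x) = -2.0711 × 30.7/168.5831 ≈ -0.377.
|E| < 1, so demand is inelastic at this price.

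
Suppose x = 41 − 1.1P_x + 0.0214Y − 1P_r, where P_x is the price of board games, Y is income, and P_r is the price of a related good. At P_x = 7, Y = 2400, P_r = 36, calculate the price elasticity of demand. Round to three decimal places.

First evaluate x: 41 − 1.1(7) + 0.0214(2400) − 1(36) = 41 − 7.7 + 51.36 − 36 = 48.66.
∂x/∂P_x = −1.1, so E_p = (−1.1)·(7/48.66) ≈ -0.158.
|E_p| < 1: demand is inelastic.

-0.158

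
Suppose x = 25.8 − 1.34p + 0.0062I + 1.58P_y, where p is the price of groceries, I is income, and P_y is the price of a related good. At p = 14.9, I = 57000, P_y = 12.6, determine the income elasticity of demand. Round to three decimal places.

Substituting, x = 25.8 − 1.34(14.9) + 0.0062(57000) + 1.58(12.6) = 25.8 − 19.966 + 353.4 + 19.908 = 379.142.
∂x/∂I = +0.0062, so E_I = 0.0062·(57000/379.142) ≈ 0.932.
E_I ∈ (0,1): normal good (necessity).

0.932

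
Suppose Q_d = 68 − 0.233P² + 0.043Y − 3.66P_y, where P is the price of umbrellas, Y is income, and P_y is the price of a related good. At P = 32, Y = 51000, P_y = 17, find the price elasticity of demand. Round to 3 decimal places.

-0.243

At the given point, Q_d = 68 − 0.233(32)² + 0.043(51000) − 3.66(17) = 68 − 238.592 + 2193 − 62.22 = 1960.188.
∂Q_d/∂P = −2·0.233·P = -14.912, so E_p = -14.912·(32/1960.188) ≈ -0.243.
|E_p| < 1: demand is inelastic.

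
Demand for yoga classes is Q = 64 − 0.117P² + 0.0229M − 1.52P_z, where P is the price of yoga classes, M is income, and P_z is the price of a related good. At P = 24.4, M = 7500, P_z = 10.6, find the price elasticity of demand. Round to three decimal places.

Substituting, Q = 64 − 0.117(24.4)² + 0.0229(7500) − 1.52(10.6) = 64 − 69.6571 + 171.75 − 16.112 = 149.9809.
∂Q/∂P = −2·0.117·P = -5.7096, so E_p = -5.7096·(24.4/149.9809) ≈ -0.929.
|E_p| < 1: demand is inelastic.

-0.929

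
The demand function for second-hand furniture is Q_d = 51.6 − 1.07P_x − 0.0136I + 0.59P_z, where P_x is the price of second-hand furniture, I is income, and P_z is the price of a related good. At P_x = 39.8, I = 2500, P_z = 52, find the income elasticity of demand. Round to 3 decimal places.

-5.971

Evaluating quantity at (P_x, I, P_z) gives Q_d = 51.6 − 1.07(39.8) − 0.0136(2500) + 0.59(52) = 51.6 − 42.586 − 34 + 30.68 = 5.694.
∂Q_d/∂I = −0.0136, so E_I = -0.0136·(2500/5.694) ≈ -5.971.
E_I < 0: inferior good.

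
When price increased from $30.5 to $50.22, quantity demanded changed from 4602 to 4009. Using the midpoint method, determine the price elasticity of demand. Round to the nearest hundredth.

-0.28

%ΔQ = (4009 − 4602)/[(4602 + 4009)/2] = -593/4305.5 ≈ -0.1377.
%Δp = (50.22 − 30.5)/[(30.5 + 50.22)/2] = 19.72/40.36 ≈ 0.4886.
Arc elasticity E = %ΔQ/%Δp ≈ -0.1377/0.4886 ≈ -0.28.
|E| < 1: demand is inelastic over this range.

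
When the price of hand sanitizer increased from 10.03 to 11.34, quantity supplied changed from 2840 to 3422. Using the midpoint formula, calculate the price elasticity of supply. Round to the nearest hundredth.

1.52

%Δq = (3422 − 2840)/[(2840 + 3422)/2] = 582/3131 ≈ 0.1859.
%ΔP = (11.34 − 10.03)/[(10.03 + 11.34)/2] = 1.31/10.685 ≈ 0.1226.
Arc elasticity E = %Δq/%ΔP ≈ 0.1859/0.1226 ≈ 1.52.
|E| > 1: supply is elastic over this range.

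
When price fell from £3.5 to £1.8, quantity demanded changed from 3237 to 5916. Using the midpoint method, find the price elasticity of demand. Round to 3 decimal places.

%Δq = (5916 − 3237)/[(3237 + 5916)/2] = 2679/4576.5 ≈ 0.5854.
%Δp = (1.8 − 3.5)/[(3.5 + 1.8)/2] = -1.7/2.65 ≈ -0.6415.
Arc elasticity E = %Δq/%Δp ≈ 0.5854/-0.6415 ≈ -0.913.
|E| < 1: demand is inelastic over this range.

-0.913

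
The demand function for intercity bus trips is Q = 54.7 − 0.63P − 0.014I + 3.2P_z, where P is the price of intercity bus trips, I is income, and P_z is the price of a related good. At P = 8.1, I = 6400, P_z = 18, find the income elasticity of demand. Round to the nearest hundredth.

-5.09

Substituting, Q = 54.7 − 0.63(8.1) − 0.014(6400) + 3.2(18) = 54.7 − 5.103 − 89.6 + 57.6 = 17.597.
∂Q/∂I = −0.014, so E_I = -0.014·(6400/17.597) ≈ -5.09.
E_I < 0: inferior good.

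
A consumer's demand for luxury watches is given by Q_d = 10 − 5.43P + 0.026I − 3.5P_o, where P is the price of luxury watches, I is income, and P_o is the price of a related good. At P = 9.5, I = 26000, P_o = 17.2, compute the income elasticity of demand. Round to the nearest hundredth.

1.18

Substituting, Q_d = 10 − 5.43(9.5) + 0.026(26000) − 3.5(17.2) = 10 − 51.585 + 676 − 60.2 = 574.215.
∂Q_d/∂I = +0.026, so E_I = 0.026·(26000/574.215) ≈ 1.18.
E_I > 1: normal good (luxury).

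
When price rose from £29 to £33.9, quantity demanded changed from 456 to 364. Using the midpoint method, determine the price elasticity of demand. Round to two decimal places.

%Δq = (364 − 456)/[(456 + 364)/2] = -92/410 ≈ -0.2244.
%Δp = (33.9 − 29)/[(29 + 33.9)/2] = 4.9/31.45 ≈ 0.1558.
Arc elasticity E = %Δq/%Δp ≈ -0.2244/0.1558 ≈ -1.44.
|E| > 1: demand is elastic over this range.

-1.44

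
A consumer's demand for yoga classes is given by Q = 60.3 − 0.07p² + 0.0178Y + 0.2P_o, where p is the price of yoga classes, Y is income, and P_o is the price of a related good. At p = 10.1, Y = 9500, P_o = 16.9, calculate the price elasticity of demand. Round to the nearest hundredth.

At the given point, Q = 60.3 − 0.07(10.1)² + 0.0178(9500) + 0.2(16.9) = 60.3 − 7.1407 + 169.1 + 3.38 = 225.6393.
∂Q/∂p = −2·0.07·p = -1.414, so E_p = -1.414·(10.1/225.6393) ≈ -0.06.
|E_p| < 1: demand is inelastic.

-0.06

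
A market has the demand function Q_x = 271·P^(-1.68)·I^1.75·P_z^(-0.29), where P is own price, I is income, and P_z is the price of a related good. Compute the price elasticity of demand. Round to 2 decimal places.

-1.68

For a Cobb–Douglas (constant-elasticity) form Q_x = A·P^α·…, the elasticity with respect to P equals the exponent α at every point.
Here the exponent on P is -1.68, so the price elasticity of demand is -1.68.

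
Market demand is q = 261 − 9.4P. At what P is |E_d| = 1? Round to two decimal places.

For linear demand q = a − bP, E = −bP/(a − bP). |E| = 1 ⇒ bP = a − bP ⇒ P = a/(2b).
P = 261/(2·9.4) ≈ 13.88.

13.88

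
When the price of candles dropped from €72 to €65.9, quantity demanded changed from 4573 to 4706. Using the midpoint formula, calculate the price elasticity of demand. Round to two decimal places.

-0.32

%ΔQ = (4706 − 4573)/[(4573 + 4706)/2] = 133/4639.5 ≈ 0.0287.
%ΔP = (65.9 − 72)/[(72 + 65.9)/2] = -6.1/68.95 ≈ -0.0885.
Arc elasticity E = %ΔQ/%ΔP ≈ 0.0287/-0.0885 ≈ -0.32.
|E| < 1: demand is inelastic over this range.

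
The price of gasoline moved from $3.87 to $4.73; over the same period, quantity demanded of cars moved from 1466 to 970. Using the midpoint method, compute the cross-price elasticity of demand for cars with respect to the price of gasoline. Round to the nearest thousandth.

-2.036

%ΔQ_x = (970 − 1466)/[(1466+970)/2] = -496/1218 ≈ -0.4072.
%ΔP_y = (4.73 − 3.87)/[(3.87+4.73)/2] ≈ 0.2000.
E_xy = -0.4072/0.2000 ≈ -2.036.
E_xy < 0, so cars and gasoline are complements.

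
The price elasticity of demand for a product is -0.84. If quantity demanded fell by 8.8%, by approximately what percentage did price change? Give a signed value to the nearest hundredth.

10.48

%ΔQ ≈ E × %ΔP ⇒ %ΔP = %ΔQ / E = (-8.8%)/(-0.84) ≈ 10.48%.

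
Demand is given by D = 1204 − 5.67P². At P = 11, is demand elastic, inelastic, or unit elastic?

At P = 11, D = 517.93.
dD/dP = −2·5.67·P = −124.74.
Point elasticity E = (dD/dP)·(P/D) = -124.74 × 11/517.93 ≈ -2.649.
|E| ≈ 2.649 > 1, so demand is elastic.

elastic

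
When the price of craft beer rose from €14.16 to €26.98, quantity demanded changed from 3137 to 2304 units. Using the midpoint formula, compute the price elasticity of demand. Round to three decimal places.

%ΔQ = (2304 − 3137)/[(3137 + 2304)/2] = -833/2720.5 ≈ -0.3062.
%Δp = (26.98 − 14.16)/[(14.16 + 26.98)/2] = 12.82/20.57 ≈ 0.6232.
Arc elasticity E = %ΔQ/%Δp ≈ -0.3062/0.6232 ≈ -0.491.
|E| < 1: demand is inelastic over this range.

-0.491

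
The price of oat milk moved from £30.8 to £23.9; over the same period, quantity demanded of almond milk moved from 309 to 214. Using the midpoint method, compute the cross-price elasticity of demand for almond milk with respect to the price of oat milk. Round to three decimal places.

1.440

%ΔQ_x = (214 − 309)/[(309+214)/2] = -95/261.5 ≈ -0.3633.
%ΔP_y = (23.9 − 30.8)/[(30.8+23.9)/2] ≈ -0.2523.
E_xy = -0.3633/-0.2523 ≈ 1.440.
E_xy > 0, so almond milk and oat milk are substitutes.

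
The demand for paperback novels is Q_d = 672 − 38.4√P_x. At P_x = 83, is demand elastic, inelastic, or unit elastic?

At P_x = 83, Q_d = 322.1594.
dQ_d/dP_x = −38.4/(2√P_x) = −38.4/(2·9.1104).
Point elasticity E = (dQ_d/dP_x)·(P_x/Q_d) = -2.1075 × 83/322.1594 ≈ -0.543.
|E| ≈ 0.543 < 1, so demand is inelastic.

inelastic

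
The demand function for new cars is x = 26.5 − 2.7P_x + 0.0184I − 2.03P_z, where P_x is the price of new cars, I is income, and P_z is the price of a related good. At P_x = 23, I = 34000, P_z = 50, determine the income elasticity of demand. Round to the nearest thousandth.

At the given point, x = 26.5 − 2.7(23) + 0.0184(34000) − 2.03(50) = 26.5 − 62.1 + 625.6 − 101.5 = 488.5.
∂x/∂I = +0.0184, so E_I = 0.0184·(34000/488.5) ≈ 1.281.
E_I > 1: normal good (luxury).

1.281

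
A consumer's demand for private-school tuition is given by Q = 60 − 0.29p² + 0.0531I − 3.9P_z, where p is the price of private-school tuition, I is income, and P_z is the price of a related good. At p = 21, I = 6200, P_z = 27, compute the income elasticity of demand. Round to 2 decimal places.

2.11

Q = 60 − 0.29(21)² + 0.0531(6200) − 3.9(27) = 60 − 127.89 + 329.22 − 105.3 = 156.03.
∂Q/∂I = +0.0531, so E_I = 0.0531·(6200/156.03) ≈ 2.11.
E_I > 1: normal good (luxury).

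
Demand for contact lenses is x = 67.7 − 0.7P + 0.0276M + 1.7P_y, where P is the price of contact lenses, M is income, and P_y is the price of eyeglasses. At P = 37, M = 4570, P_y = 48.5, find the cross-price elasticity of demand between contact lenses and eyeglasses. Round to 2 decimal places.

Evaluating quantity at (P, M, P_y) gives x = 67.7 − 0.7(37) + 0.0276(4570) + 1.7(48.5) = 67.7 − 25.9 + 126.132 + 82.45 = 250.382.
∂x/∂P_y = +1.7, so E_xy = 1.7·(48.5/250.382) ≈ 0.33.
E_xy > 0: the goods are substitutes.

0.33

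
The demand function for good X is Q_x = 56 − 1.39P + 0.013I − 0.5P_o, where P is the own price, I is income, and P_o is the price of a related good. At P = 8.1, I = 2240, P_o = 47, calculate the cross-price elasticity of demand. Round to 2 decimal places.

Evaluating quantity at (P, I, P_o) gives Q_x = 56 − 1.39(8.1) + 0.013(2240) − 0.5(47) = 56 − 11.259 + 29.12 − 23.5 = 50.361.
∂Q_x/∂P_o = −0.5, so E_xy = -0.5·(47/50.361) ≈ -0.47.
E_xy < 0: the goods are complements.

-0.47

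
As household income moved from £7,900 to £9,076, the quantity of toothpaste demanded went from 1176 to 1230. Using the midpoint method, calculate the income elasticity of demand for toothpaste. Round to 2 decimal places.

%ΔQ = (1230 − 1176)/[(1176+1230)/2] = 54/1203 ≈ 0.0449.
%ΔI = (9,076 − 7,900)/[(7,900+9,076)/2] = 1176/8488 ≈ 0.1385.
E_I = %ΔQ/%ΔI ≈ 0.32.
E_I ∈ (0,1): normal good (necessity).

0.32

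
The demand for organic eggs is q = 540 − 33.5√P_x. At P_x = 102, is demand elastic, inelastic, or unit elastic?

inelastic

At P_x = 102, q = 201.6666.
dq/dP_x = −33.5/(2√P_x) = −33.5/(2·10.0995).
Point elasticity E = (dq/dP_x)·(P_x/q) = -1.6585 × 102/201.6666 ≈ -0.839.
|E| ≈ 0.839 < 1, so demand is inelastic.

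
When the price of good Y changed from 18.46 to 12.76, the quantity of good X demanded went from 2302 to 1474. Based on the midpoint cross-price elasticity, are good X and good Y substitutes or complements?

substitutes

%ΔQ_x = (1474 − 2302)/[(2302+1474)/2] = -828/1888 ≈ -0.4386.
%ΔP_y = (12.76 − 18.46)/[(18.46+12.76)/2] ≈ -0.3652.
E_xy = -0.4386/-0.3652 ≈ 1.201.
E_xy > 0, so the goods are substitutes.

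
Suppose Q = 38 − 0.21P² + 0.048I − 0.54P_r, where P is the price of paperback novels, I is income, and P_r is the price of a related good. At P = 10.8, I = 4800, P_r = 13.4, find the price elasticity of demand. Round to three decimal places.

-0.207

Evaluating quantity at (P, I, P_r) gives Q = 38 − 0.21(10.8)² + 0.048(4800) − 0.54(13.4) = 38 − 24.4944 + 230.4 − 7.236 = 236.6696.
∂Q/∂P = −2·0.21·P = -4.536, so E_p = -4.536·(10.8/236.6696) ≈ -0.207.
|E_p| < 1: demand is inelastic.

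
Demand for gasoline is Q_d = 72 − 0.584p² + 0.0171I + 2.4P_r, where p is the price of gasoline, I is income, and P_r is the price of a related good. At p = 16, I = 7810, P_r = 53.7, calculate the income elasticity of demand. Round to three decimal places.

Evaluating quantity at (p, I, P_r) gives Q_d = 72 − 0.584(16)² + 0.0171(7810) + 2.4(53.7) = 72 − 149.504 + 133.551 + 128.88 = 184.927.
∂Q_d/∂I = +0.0171, so E_I = 0.0171·(7810/184.927) ≈ 0.722.
E_I ∈ (0,1): normal good (necessity).

0.722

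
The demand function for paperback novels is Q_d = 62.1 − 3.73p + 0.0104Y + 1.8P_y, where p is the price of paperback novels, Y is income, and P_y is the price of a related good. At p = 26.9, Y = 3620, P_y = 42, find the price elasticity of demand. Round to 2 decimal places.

-1.34

At the given point, Q_d = 62.1 − 3.73(26.9) + 0.0104(3620) + 1.8(42) = 62.1 − 100.337 + 37.648 + 75.6 = 75.011.
∂Q_d/∂p = −3.73, so E_p = (−3.73)·(26.9/75.011) ≈ -1.34.
|E_p| > 1: demand is elastic.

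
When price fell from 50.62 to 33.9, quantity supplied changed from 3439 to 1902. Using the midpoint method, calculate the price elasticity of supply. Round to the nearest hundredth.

%Δq = (1902 − 3439)/[(3439 + 1902)/2] = -1537/2670.5 ≈ -0.5755.
%ΔP = (33.9 − 50.62)/[(50.62 + 33.9)/2] = -16.72/42.26 ≈ -0.3956.
Arc elasticity E = %Δq/%ΔP ≈ -0.5755/-0.3956 ≈ 1.45.
|E| > 1: supply is elastic over this range.

1.45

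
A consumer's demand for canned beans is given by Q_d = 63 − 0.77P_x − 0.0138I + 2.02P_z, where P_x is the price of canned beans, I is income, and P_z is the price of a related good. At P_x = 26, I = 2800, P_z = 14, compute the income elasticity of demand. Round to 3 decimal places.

-1.185

Evaluating quantity at (P_x, I, P_z) gives Q_d = 63 − 0.77(26) − 0.0138(2800) + 2.02(14) = 63 − 20.02 − 38.64 + 28.28 = 32.62.
∂Q_d/∂I = −0.0138, so E_I = -0.0138·(2800/32.62) ≈ -1.185.
E_I < 0: inferior good.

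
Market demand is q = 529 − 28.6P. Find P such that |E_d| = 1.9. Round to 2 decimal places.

Set −bP/(a − bP) = −1.9 ⇒ bP = 1.9(a − bP) ⇒ bP(1+1.9) = 1.9·a.
P = 1.9·529/(28.6·2.9) ≈ 12.12.

12.12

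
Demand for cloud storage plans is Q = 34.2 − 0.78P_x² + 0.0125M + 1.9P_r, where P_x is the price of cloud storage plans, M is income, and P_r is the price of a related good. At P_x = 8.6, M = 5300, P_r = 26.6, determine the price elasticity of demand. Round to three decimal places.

-1.237

At the given point, Q = 34.2 − 0.78(8.6)² + 0.0125(5300) + 1.9(26.6) = 34.2 − 57.6888 + 66.25 + 50.54 = 93.3012.
∂Q/∂P_x = −2·0.78·P_x = -13.416, so E_p = -13.416·(8.6/93.3012) ≈ -1.237.
|E_p| > 1: demand is elastic.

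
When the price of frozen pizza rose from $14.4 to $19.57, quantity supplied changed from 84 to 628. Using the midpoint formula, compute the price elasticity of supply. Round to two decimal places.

5.02

%ΔQ = (628 − 84)/[(84 + 628)/2] = 544/356 ≈ 1.5281.
%Δp = (19.57 − 14.4)/[(14.4 + 19.57)/2] = 5.17/16.985 ≈ 0.3044.
Arc elasticity E = %ΔQ/%Δp ≈ 1.5281/0.3044 ≈ 5.02.
|E| > 1: supply is elastic over this range.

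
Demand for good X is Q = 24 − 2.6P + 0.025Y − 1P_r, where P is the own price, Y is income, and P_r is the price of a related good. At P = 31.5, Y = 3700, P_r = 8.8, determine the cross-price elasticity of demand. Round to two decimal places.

First evaluate Q: 24 − 2.6(31.5) + 0.025(3700) − 1(8.8) = 24 − 81.9 + 92.5 − 8.8 = 25.8.
∂Q/∂P_r = −1, so E_xy = -1·(8.8/25.8) ≈ -0.34.
E_xy < 0: the goods are complements.

-0.34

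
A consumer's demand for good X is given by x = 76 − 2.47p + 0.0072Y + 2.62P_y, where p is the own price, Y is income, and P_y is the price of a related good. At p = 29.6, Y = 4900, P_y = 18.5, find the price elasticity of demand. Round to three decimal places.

Substituting, x = 76 − 2.47(29.6) + 0.0072(4900) + 2.62(18.5) = 76 − 73.112 + 35.28 + 48.47 = 86.638.
∂x/∂p = −2.47, so E_p = (−2.47)·(29.6/86.638) ≈ -0.844.
|E_p| < 1: demand is inelastic.

-0.844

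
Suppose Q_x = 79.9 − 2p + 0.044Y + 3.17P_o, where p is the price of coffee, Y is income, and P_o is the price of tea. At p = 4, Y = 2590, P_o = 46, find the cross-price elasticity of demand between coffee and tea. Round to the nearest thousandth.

At the given point, Q_x = 79.9 − 2(4) + 0.044(2590) + 3.17(46) = 79.9 − 8 + 113.96 + 145.82 = 331.68.
∂Q_x/∂P_o = +3.17, so E_xy = 3.17·(46/331.68) ≈ 0.440.
E_xy > 0: the goods are substitutes.

0.440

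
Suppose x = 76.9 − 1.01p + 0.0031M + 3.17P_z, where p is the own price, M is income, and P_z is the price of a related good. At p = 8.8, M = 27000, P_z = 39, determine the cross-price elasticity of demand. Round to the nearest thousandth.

0.449

First evaluate x: 76.9 − 1.01(8.8) + 0.0031(27000) + 3.17(39) = 76.9 − 8.888 + 83.7 + 123.63 = 275.342.
∂x/∂P_z = +3.17, so E_xy = 3.17·(39/275.342) ≈ 0.449.
E_xy > 0: the goods are substitutes.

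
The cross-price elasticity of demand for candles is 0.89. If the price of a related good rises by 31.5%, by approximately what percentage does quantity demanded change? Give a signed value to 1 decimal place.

28.0

%ΔQ ≈ E × %ΔP_y = (0.89) × (31.5%) ≈ 28.0%.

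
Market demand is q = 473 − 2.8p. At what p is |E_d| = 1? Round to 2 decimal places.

For linear demand q = a − bp, E = −bp/(a − bp). |E| = 1 ⇒ bp = a − bp ⇒ p = a/(2b).
p = 473/(2·2.8) ≈ 84.46.

84.46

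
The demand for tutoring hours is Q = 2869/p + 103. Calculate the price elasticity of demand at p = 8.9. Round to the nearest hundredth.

-0.76

At p = 8.9, Q = 425.3596.
dQ/dp = −2869/p² = −36.2202.
Point elasticity E = (dQ/dp)·(p/Q) = -36.2202 × 8.9/425.3596 ≈ -0.76.
|E| < 1, so demand is inelastic at this price.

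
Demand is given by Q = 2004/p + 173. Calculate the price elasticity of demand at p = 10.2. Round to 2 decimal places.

-0.53

At p = 10.2, Q = 369.4706.
dQ/dp = −2004/p² = −19.2618.
Point elasticity E = (dQ/dp)·(p/Q) = -19.2618 × 10.2/369.4706 ≈ -0.53.
|E| < 1, so demand is inelastic at this price.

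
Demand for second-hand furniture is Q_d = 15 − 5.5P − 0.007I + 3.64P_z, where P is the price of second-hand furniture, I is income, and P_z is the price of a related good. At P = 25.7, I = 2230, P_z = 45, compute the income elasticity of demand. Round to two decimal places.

-0.71

First evaluate Q_d: 15 − 5.5(25.7) − 0.007(2230) + 3.64(45) = 15 − 141.35 − 15.61 + 163.8 = 21.84.
∂Q_d/∂I = −0.007, so E_I = -0.007·(2230/21.84) ≈ -0.71.
E_I < 0: inferior good.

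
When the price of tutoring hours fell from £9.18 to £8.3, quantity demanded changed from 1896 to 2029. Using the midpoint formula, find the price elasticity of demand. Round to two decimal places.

%ΔQ = (2029 − 1896)/[(1896 + 2029)/2] = 133/1962.5 ≈ 0.0678.
%Δp = (8.3 − 9.18)/[(9.18 + 8.3)/2] = -0.88/8.74 ≈ -0.1007.
Arc elasticity E = %ΔQ/%Δp ≈ 0.0678/-0.1007 ≈ -0.67.
|E| < 1: demand is inelastic over this range.

-0.67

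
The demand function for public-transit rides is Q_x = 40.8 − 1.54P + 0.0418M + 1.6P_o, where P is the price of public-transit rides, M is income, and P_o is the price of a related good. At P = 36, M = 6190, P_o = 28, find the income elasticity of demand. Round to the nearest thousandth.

0.896

Q_x = 40.8 − 1.54(36) + 0.0418(6190) + 1.6(28) = 40.8 − 55.44 + 258.742 + 44.8 = 288.902.
∂Q_x/∂M = +0.0418, so E_I = 0.0418·(6190/288.902) ≈ 0.896.
E_I ∈ (0,1): normal good (necessity).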